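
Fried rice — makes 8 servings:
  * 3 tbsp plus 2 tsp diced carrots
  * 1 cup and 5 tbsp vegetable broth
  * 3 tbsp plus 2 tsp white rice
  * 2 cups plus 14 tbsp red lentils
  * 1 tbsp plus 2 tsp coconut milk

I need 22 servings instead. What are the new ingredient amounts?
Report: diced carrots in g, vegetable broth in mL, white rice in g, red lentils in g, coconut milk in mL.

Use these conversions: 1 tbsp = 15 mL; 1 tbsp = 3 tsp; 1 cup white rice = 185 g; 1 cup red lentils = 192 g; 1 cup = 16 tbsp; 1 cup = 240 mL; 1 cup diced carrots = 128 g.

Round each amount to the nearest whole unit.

Scaling factor: 22/8 = 11/4 = 2.75.
diced carrots: (3 tbsp + 2 tsp = 11/3 tbsp) × 11/4 ÷ 16 tbsp/cup × 128 g/cup ≈ 81 g
vegetable broth: (1 cup + 5 tbsp = 1.3125 cup) × 11/4 × 240 mL/cup ≈ 866 mL
white rice: (3 tbsp + 2 tsp = 11/3 tbsp) × 11/4 ÷ 16 tbsp/cup × 185 g/cup ≈ 117 g
red lentils: (2 cup + 14 tbsp = 2.875 cup) × 11/4 × 192 g/cup = 1518 g
coconut milk: (1 tbsp + 2 tsp = 5/3 tbsp) × 11/4 × 15 mL/tbsp ≈ 69 mL

diced carrots: 81 g; vegetable broth: 866 mL; white rice: 117 g; red lentils: 1518 g; coconut milk: 69 mL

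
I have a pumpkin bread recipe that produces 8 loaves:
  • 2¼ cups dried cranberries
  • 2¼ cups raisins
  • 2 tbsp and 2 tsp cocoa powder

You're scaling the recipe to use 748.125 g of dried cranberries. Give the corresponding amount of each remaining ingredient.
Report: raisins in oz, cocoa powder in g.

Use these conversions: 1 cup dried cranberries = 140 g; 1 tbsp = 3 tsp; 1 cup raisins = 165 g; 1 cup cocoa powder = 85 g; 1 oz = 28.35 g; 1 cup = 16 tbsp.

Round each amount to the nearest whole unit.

raisins: 31 oz; cocoa powder: 34 g

The original recipe has 315 g of dried cranberries, so the scaling factor is 748.125 ÷ 315 = 19/8 = 2.375.
raisins: 2.25 cup × 19/8 × 165 g/cup ÷ 28.35 g/oz ≈ 31 oz
cocoa powder: (2 tbsp + 2 tsp = 8/3 tbsp) × 19/8 ÷ 16 tbsp/cup × 85 g/cup ≈ 34 g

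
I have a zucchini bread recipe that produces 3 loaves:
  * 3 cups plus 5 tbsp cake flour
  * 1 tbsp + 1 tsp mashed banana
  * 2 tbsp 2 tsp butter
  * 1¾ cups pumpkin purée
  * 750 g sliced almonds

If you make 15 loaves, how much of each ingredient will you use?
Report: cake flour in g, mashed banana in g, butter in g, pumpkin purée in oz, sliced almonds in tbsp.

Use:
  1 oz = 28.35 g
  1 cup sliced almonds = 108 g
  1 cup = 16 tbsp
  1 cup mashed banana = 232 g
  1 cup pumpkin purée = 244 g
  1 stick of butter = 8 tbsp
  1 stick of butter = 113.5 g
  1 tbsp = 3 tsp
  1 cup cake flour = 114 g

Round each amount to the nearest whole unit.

cake flour: 1888 g; mashed banana: 97 g; butter: 189 g; pumpkin purée: 75 oz; sliced almonds: 556 tbsp

Scaling factor: 15/3 = 5.
cake flour: (3 cup + 5 tbsp = 3.3125 cup) × 5 × 114 g/cup ≈ 1888 g
mashed banana: (1 tbsp + 1 tsp = 4/3 tbsp) × 5 ÷ 16 tbsp/cup × 232 g/cup ≈ 97 g
butter: (2 tbsp + 2 tsp = 8/3 tbsp) × 5 ÷ 8 tbsp/stick × 113.5 g/stick ≈ 189 g
pumpkin purée: 1.75 cup × 5 × 244 g/cup ÷ 28.35 g/oz ≈ 75 oz
sliced almonds: 750 g × 5 ÷ 108 g/cup × 16 tbsp/cup ≈ 556 tbsp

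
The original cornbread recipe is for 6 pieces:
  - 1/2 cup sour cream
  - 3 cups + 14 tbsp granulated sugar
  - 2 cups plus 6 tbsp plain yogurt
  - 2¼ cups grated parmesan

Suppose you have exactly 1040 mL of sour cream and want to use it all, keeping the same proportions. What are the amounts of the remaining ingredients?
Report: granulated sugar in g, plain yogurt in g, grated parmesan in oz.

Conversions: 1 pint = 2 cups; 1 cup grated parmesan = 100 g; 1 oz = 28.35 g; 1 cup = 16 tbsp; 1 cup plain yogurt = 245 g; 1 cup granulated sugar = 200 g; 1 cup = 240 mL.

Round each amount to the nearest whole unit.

The original recipe has 120 mL of sour cream, so the scaling factor is 1040 ÷ 120 = 26/3.
granulated sugar: (3 cup + 14 tbsp = 3.875 cup) × 26/3 × 200 g/cup ≈ 6717 g
plain yogurt: (2 cup + 6 tbsp = 2.375 cup) × 26/3 × 245 g/cup ≈ 5043 g
grated parmesan: 2.25 cup × 26/3 × 100 g/cup ÷ 28.35 g/oz ≈ 69 oz

granulated sugar: 6717 g; plain yogurt: 5043 g; grated parmesan: 69 oz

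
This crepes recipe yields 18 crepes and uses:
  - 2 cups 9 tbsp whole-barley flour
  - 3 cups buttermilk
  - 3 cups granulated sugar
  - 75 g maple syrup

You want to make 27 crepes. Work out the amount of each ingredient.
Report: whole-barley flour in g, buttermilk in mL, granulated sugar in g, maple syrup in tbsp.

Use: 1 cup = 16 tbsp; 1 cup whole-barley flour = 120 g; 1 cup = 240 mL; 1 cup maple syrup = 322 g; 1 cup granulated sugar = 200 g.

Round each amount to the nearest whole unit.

whole-barley flour: 461 g; buttermilk: 1080 mL; granulated sugar: 900 g; maple syrup: 6 tbsp

Scaling factor: 27/18 = 3/2 = 1.5.
whole-barley flour: (2 cup + 9 tbsp = 2.5625 cup) × 3/2 × 120 g/cup ≈ 461 g
buttermilk: 3 cup × 3/2 × 240 mL/cup = 1080 mL
granulated sugar: 3 cup × 3/2 × 200 g/cup = 900 g
maple syrup: 75 g × 3/2 ÷ 322 g/cup × 16 tbsp/cup ≈ 6 tbsp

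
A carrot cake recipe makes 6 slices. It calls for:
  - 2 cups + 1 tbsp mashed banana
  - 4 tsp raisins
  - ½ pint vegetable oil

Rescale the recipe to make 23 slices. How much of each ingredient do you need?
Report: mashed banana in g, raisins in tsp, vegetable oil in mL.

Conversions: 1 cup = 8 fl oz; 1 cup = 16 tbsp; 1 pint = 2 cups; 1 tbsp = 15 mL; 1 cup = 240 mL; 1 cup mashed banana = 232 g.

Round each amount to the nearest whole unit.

Scaling factor: 23/6.
mashed banana: (2 cup + 1 tbsp = 2.0625 cup) × 23/6 × 232 g/cup ≈ 1834 g
raisins: 4 tsp × 23/6 ≈ 15 tsp
vegetable oil: 0.5 pint × 23/6 × 2 cup/pint × 240 mL/cup = 920 mL

mashed banana: 1834 g; raisins: 15 tsp; vegetable oil: 920 mL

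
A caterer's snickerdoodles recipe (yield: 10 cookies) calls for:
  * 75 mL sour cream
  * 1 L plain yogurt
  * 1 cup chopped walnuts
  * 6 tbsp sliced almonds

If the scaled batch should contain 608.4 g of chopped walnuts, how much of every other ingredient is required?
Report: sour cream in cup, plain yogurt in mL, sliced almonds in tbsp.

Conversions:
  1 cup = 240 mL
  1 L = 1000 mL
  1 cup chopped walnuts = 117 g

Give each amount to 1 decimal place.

The original recipe has 117 g of chopped walnuts, so the scaling factor is 608.4 ÷ 117 = 26/5 = 5.2.
sour cream: 75 mL × 26/5 ÷ 240 mL/cup ≈ 1.6 cup
plain yogurt: 1 L × 26/5 × 1000 mL/L = 5200.0 mL
sliced almonds: 6 tbsp × 26/5 = 31.2 tbsp

sour cream: 1.6 cup; plain yogurt: 5200.0 mL; sliced almonds: 31.2 tbsp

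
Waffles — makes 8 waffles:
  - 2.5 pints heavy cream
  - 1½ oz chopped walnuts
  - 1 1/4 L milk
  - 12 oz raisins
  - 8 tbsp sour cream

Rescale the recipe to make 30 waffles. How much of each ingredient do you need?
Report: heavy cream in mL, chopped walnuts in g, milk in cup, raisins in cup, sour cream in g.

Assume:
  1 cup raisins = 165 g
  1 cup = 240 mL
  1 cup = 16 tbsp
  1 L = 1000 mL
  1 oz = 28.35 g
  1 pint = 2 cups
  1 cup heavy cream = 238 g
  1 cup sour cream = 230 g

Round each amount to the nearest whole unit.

heavy cream: 4500 mL; chopped walnuts: 159 g; milk: 20 cup; raisins: 8 cup; sour cream: 431 g

Scaling factor: 30/8 = 15/4 = 3.75.
heavy cream: 2.5 pint × 15/4 × 2 cup/pint × 240 mL/cup = 4500 mL
chopped walnuts: 1.5 oz × 15/4 × 28.35 g/oz ≈ 159 g
milk: 1.25 L × 15/4 × 1000 mL/L ÷ 240 mL/cup ≈ 20 cup
raisins: 12 oz × 15/4 × 28.35 g/oz ÷ 165 g/cup ≈ 8 cup
sour cream: 8 tbsp × 15/4 ÷ 16 tbsp/cup × 230 g/cup ≈ 431 g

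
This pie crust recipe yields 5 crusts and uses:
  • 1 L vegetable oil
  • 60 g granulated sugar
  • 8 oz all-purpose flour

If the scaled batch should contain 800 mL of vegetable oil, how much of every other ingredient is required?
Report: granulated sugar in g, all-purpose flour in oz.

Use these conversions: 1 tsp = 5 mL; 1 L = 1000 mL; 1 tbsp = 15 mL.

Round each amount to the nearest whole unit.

The original recipe has 1000 mL of vegetable oil, so the scaling factor is 800 ÷ 1000 = 4/5 = 0.8.
granulated sugar: 60 g × 4/5 = 48 g
all-purpose flour: 8 oz × 4/5 ≈ 6 oz

granulated sugar: 48 g; all-purpose flour: 6 oz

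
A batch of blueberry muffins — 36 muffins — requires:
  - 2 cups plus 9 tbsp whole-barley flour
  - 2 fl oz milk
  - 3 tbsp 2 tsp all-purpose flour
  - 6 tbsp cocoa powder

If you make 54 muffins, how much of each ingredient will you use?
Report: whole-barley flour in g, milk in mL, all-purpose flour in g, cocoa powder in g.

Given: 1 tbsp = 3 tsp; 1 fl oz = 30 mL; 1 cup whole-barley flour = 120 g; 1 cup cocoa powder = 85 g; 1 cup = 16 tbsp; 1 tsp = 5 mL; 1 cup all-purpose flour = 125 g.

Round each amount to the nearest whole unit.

Scaling factor: 54/36 = 3/2 = 1.5.
whole-barley flour: (2 cup + 9 tbsp = 2.5625 cup) × 3/2 × 120 g/cup ≈ 461 g
milk: 2 fl oz × 3/2 × 30 mL/fl oz = 90 mL
all-purpose flour: (3 tbsp + 2 tsp = 11/3 tbsp) × 3/2 ÷ 16 tbsp/cup × 125 g/cup ≈ 43 g
cocoa powder: 6 tbsp × 3/2 ÷ 16 tbsp/cup × 85 g/cup ≈ 48 g

whole-barley flour: 461 g; milk: 90 mL; all-purpose flour: 43 g; cocoa powder: 48 g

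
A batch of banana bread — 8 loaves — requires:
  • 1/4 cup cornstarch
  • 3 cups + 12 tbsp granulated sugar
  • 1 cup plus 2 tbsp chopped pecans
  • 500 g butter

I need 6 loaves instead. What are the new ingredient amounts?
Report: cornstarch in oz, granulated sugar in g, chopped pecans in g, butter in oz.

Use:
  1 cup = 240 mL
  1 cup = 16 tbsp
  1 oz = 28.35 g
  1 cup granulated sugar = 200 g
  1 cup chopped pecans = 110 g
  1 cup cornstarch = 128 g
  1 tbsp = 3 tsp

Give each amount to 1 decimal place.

Scaling factor: 6/8 = 3/4 = 0.75.
cornstarch: 0.25 cup × 3/4 × 128 g/cup ÷ 28.35 g/oz ≈ 0.8 oz
granulated sugar: (3 cup + 12 tbsp = 3.75 cup) × 3/4 × 200 g/cup = 562.5 g
chopped pecans: (1 cup + 2 tbsp = 1.125 cup) × 3/4 × 110 g/cup ≈ 92.8 g
butter: 500 g × 3/4 ÷ 28.35 g/oz ≈ 13.2 oz

cornstarch: 0.8 oz; granulated sugar: 562.5 g; chopped pecans: 92.8 g; butter: 13.2 oz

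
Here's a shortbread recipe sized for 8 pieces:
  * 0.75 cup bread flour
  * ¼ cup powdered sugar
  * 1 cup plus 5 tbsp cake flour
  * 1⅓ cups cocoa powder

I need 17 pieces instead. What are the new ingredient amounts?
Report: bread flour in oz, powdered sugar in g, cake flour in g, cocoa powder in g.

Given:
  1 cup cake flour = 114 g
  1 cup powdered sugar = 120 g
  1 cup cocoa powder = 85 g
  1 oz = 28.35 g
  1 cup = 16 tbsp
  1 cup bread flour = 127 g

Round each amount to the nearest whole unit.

bread flour: 7 oz; powdered sugar: 64 g; cake flour: 318 g; cocoa powder: 241 g

Scaling factor: 17/8 = 2.125.
bread flour: 0.75 cup × 17/8 × 127 g/cup ÷ 28.35 g/oz ≈ 7 oz
powdered sugar: 0.25 cup × 17/8 × 120 g/cup ≈ 64 g
cake flour: (1 cup + 5 tbsp = 1.3125 cup) × 17/8 × 114 g/cup ≈ 318 g
cocoa powder: 4/3 cup × 17/8 × 85 g/cup ≈ 241 g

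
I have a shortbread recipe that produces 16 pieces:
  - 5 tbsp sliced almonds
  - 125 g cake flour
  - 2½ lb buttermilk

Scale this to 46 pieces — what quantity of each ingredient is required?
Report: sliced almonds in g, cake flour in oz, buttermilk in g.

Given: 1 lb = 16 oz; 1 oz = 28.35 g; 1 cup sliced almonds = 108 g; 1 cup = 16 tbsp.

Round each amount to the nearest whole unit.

sliced almonds: 97 g; cake flour: 13 oz; buttermilk: 3260 g

Scaling factor: 46/16 = 23/8 = 2.875.
sliced almonds: 5 tbsp × 23/8 ÷ 16 tbsp/cup × 108 g/cup ≈ 97 g
cake flour: 125 g × 23/8 ÷ 28.35 g/oz ≈ 13 oz
buttermilk: 2.5 lb × 23/8 × 16 oz/lb × 28.35 g/oz ≈ 3260 g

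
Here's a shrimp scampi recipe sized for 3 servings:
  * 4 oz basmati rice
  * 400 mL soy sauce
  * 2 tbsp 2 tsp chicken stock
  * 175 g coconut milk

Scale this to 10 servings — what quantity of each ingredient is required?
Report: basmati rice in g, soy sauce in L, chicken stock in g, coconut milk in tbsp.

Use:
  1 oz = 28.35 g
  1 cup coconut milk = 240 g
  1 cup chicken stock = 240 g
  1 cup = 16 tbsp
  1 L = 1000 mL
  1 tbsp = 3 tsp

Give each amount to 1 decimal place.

Scaling factor: 10/3.
basmati rice: 4 oz × 10/3 × 28.35 g/oz = 378.0 g
soy sauce: 400 mL × 10/3 ÷ 1000 mL/L ≈ 1.3 L
chicken stock: (2 tbsp + 2 tsp = 8/3 tbsp) × 10/3 ÷ 16 tbsp/cup × 240 g/cup ≈ 133.3 g
coconut milk: 175 g × 10/3 ÷ 240 g/cup × 16 tbsp/cup ≈ 38.9 tbsp

basmati rice: 378.0 g; soy sauce: 1.3 L; chicken stock: 133.3 g; coconut milk: 38.9 tbsp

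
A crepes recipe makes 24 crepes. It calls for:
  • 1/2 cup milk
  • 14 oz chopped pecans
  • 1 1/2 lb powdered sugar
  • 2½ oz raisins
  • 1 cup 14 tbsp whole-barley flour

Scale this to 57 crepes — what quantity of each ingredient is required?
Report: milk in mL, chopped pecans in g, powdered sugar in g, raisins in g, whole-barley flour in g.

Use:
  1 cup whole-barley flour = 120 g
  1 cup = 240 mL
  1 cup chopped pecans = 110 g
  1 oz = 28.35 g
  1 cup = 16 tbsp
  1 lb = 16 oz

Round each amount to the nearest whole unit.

milk: 285 mL; chopped pecans: 943 g; powdered sugar: 1616 g; raisins: 168 g; whole-barley flour: 534 g

Scaling factor: 57/24 = 19/8 = 2.375.
milk: 0.5 cup × 19/8 × 240 mL/cup = 285 mL
chopped pecans: 14 oz × 19/8 × 28.35 g/oz ≈ 943 g
powdered sugar: 1.5 lb × 19/8 × 16 oz/lb × 28.35 g/oz ≈ 1616 g
raisins: 2.5 oz × 19/8 × 28.35 g/oz ≈ 168 g
whole-barley flour: (1 cup + 14 tbsp = 1.875 cup) × 19/8 × 120 g/cup ≈ 534 g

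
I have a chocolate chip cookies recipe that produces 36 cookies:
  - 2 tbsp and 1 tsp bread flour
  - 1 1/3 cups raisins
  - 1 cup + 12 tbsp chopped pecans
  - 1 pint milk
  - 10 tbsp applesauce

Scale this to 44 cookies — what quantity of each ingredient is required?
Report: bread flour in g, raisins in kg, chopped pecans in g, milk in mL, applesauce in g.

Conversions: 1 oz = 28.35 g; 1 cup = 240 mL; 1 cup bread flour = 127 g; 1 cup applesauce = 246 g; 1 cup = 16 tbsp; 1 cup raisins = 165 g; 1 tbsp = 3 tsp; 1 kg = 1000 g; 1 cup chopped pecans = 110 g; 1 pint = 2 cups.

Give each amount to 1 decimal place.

bread flour: 22.6 g; raisins: 0.3 kg; chopped pecans: 235.3 g; milk: 586.7 mL; applesauce: 187.9 g

Scaling factor: 44/36 = 11/9.
bread flour: (2 tbsp + 1 tsp = 7/3 tbsp) × 11/9 ÷ 16 tbsp/cup × 127 g/cup ≈ 22.6 g
raisins: 4/3 cup × 11/9 × 165 g/cup ÷ 1000 g/kg ≈ 0.3 kg
chopped pecans: (1 cup + 12 tbsp = 1.75 cup) × 11/9 × 110 g/cup ≈ 235.3 g
milk: 1 pint × 11/9 × 2 cup/pint × 240 mL/cup ≈ 586.7 mL
applesauce: 10 tbsp × 11/9 ÷ 16 tbsp/cup × 246 g/cup ≈ 187.9 g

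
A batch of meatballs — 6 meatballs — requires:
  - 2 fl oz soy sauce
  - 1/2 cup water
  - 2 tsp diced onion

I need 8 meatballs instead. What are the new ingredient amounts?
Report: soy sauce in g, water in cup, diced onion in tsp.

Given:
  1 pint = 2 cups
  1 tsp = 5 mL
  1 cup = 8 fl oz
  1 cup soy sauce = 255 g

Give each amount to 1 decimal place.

soy sauce: 85.0 g; water: 0.7 cup; diced onion: 2.7 tsp

Scaling factor: 8/6 = 4/3.
soy sauce: 2 fl oz × 4/3 ÷ 8 fl oz/cup × 255 g/cup = 85.0 g
water: 0.5 cup × 4/3 ≈ 0.7 cup
diced onion: 2 tsp × 4/3 ≈ 2.7 tsp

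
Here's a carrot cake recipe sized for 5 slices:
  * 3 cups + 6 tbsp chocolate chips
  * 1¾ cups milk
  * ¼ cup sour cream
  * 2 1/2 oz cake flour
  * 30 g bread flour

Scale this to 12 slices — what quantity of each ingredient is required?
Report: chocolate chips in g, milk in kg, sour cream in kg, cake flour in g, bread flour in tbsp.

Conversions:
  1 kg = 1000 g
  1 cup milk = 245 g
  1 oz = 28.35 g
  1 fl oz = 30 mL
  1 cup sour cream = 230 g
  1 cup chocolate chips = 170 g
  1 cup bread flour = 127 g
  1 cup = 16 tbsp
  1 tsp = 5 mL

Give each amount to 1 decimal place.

chocolate chips: 1377.0 g; milk: 1.0 kg; sour cream: 0.1 kg; cake flour: 170.1 g; bread flour: 9.1 tbsp

Scaling factor: 12/5 = 2.4.
chocolate chips: (3 cup + 6 tbsp = 3.375 cup) × 12/5 × 170 g/cup = 1377.0 g
milk: 1.75 cup × 12/5 × 245 g/cup ÷ 1000 g/kg ≈ 1.0 kg
sour cream: 0.25 cup × 12/5 × 230 g/cup ÷ 1000 g/kg ≈ 0.1 kg
cake flour: 2.5 oz × 12/5 × 28.35 g/oz = 170.1 g
bread flour: 30 g × 12/5 ÷ 127 g/cup × 16 tbsp/cup ≈ 9.1 tbsp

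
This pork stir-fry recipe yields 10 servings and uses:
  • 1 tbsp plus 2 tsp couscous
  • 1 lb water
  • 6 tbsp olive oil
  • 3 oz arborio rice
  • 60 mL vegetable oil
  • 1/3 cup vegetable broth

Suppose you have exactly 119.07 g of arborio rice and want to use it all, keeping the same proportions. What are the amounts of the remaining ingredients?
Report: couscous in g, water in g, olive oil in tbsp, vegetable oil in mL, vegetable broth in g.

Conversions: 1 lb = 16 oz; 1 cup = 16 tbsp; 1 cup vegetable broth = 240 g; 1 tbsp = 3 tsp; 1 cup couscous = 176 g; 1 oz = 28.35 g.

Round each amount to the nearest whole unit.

couscous: 26 g; water: 635 g; olive oil: 8 tbsp; vegetable oil: 84 mL; vegetable broth: 112 g

The original recipe has 85.05 g of arborio rice, so the scaling factor is 119.07 ÷ 85.05 = 7/5 = 1.4.
couscous: (1 tbsp + 2 tsp = 5/3 tbsp) × 7/5 ÷ 16 tbsp/cup × 176 g/cup ≈ 26 g
water: 1 lb × 7/5 × 16 oz/lb × 28.35 g/oz ≈ 635 g
olive oil: 6 tbsp × 7/5 ≈ 8 tbsp
vegetable oil: 60 mL × 7/5 = 84 mL
vegetable broth: 1/3 cup × 7/5 × 240 g/cup = 112 g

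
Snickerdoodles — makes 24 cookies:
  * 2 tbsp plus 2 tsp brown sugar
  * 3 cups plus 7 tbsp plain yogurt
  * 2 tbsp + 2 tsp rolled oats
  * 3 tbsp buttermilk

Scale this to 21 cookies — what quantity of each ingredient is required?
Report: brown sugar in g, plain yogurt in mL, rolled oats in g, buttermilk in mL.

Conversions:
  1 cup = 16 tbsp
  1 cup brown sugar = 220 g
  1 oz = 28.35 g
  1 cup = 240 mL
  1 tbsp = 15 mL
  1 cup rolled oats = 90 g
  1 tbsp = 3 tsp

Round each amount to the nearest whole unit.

brown sugar: 32 g; plain yogurt: 722 mL; rolled oats: 13 g; buttermilk: 39 mL

Scaling factor: 21/24 = 7/8 = 0.875.
brown sugar: (2 tbsp + 2 tsp = 8/3 tbsp) × 7/8 ÷ 16 tbsp/cup × 220 g/cup ≈ 32 g
plain yogurt: (3 cup + 7 tbsp = 3.4375 cup) × 7/8 × 240 mL/cup ≈ 722 mL
rolled oats: (2 tbsp + 2 tsp = 8/3 tbsp) × 7/8 ÷ 16 tbsp/cup × 90 g/cup ≈ 13 g
buttermilk: 3 tbsp × 7/8 × 15 mL/tbsp ≈ 39 mL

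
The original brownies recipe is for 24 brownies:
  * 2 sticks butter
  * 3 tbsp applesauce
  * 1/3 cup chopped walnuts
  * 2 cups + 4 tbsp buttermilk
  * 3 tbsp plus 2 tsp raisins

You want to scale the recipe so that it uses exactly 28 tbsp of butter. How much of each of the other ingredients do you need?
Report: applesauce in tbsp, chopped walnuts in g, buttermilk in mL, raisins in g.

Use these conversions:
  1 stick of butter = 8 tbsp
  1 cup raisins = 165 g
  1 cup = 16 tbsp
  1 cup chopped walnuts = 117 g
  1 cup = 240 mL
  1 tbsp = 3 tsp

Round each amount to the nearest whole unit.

The original recipe has 16 tbsp of butter, so the scaling factor is 28 ÷ 16 = 7/4 = 1.75.
applesauce: 3 tbsp × 7/4 ≈ 5 tbsp
chopped walnuts: 1/3 cup × 7/4 × 117 g/cup ≈ 68 g
buttermilk: (2 cup + 4 tbsp = 2.25 cup) × 7/4 × 240 mL/cup = 945 mL
raisins: (3 tbsp + 2 tsp = 11/3 tbsp) × 7/4 ÷ 16 tbsp/cup × 165 g/cup ≈ 66 g

applesauce: 5 tbsp; chopped walnuts: 68 g; buttermilk: 945 mL; raisins: 66 g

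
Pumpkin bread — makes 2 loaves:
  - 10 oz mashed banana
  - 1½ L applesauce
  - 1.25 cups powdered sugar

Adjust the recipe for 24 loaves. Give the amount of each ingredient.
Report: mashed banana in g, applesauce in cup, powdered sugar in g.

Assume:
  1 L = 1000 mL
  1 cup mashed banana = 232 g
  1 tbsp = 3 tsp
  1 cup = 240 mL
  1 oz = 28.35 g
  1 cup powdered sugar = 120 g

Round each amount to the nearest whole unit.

Scaling factor: 24/2 = 12.
mashed banana: 10 oz × 12 × 28.35 g/oz = 3402 g
applesauce: 1.5 L × 12 × 1000 mL/L ÷ 240 mL/cup = 75 cup
powdered sugar: 1.25 cup × 12 × 120 g/cup = 1800 g

mashed banana: 3402 g; applesauce: 75 cup; powdered sugar: 1800 g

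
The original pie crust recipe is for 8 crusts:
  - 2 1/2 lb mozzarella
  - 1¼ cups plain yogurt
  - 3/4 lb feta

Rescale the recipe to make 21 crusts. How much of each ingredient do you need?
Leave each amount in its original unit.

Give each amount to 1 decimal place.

mozzarella: 6.6 lb; plain yogurt: 3.3 cup; feta: 2.0 lb

Scaling factor: 21/8 = 2.625.
mozzarella: 2.5 lb × 21/8 ≈ 6.6 lb
plain yogurt: 1.25 cup × 21/8 ≈ 3.3 cup
feta: 0.75 lb × 21/8 ≈ 2.0 lb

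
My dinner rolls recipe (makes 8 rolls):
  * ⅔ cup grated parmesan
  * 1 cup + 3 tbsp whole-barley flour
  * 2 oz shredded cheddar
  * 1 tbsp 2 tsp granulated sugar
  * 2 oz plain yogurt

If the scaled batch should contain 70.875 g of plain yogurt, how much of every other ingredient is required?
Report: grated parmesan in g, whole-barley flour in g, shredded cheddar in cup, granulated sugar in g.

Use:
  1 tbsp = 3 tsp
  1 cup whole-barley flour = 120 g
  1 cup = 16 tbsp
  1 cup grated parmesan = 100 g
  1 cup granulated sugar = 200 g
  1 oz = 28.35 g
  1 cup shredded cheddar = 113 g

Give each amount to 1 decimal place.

The original recipe has 56.7 g of plain yogurt, so the scaling factor is 70.875 ÷ 56.7 = 5/4 = 1.25.
grated parmesan: 2/3 cup × 5/4 × 100 g/cup ≈ 83.3 g
whole-barley flour: (1 cup + 3 tbsp = 1.1875 cup) × 5/4 × 120 g/cup ≈ 178.1 g
shredded cheddar: 2 oz × 5/4 × 28.35 g/oz ÷ 113 g/cup ≈ 0.6 cup
granulated sugar: (1 tbsp + 2 tsp = 5/3 tbsp) × 5/4 ÷ 16 tbsp/cup × 200 g/cup ≈ 26.0 g

grated parmesan: 83.3 g; whole-barley flour: 178.1 g; shredded cheddar: 0.6 cup; granulated sugar: 26.0 g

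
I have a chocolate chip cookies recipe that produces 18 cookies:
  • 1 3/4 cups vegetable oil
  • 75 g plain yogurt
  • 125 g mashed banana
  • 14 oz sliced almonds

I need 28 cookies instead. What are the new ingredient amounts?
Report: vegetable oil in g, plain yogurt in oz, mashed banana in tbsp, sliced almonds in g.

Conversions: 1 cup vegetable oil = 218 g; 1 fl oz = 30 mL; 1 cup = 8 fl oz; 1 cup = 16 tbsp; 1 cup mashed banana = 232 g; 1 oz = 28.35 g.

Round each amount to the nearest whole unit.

Scaling factor: 28/18 = 14/9.
vegetable oil: 1.75 cup × 14/9 × 218 g/cup ≈ 593 g
plain yogurt: 75 g × 14/9 ÷ 28.35 g/oz ≈ 4 oz
mashed banana: 125 g × 14/9 ÷ 232 g/cup × 16 tbsp/cup ≈ 13 tbsp
sliced almonds: 14 oz × 14/9 × 28.35 g/oz ≈ 617 g

vegetable oil: 593 g; plain yogurt: 4 oz; mashed banana: 13 tbsp; sliced almonds: 617 g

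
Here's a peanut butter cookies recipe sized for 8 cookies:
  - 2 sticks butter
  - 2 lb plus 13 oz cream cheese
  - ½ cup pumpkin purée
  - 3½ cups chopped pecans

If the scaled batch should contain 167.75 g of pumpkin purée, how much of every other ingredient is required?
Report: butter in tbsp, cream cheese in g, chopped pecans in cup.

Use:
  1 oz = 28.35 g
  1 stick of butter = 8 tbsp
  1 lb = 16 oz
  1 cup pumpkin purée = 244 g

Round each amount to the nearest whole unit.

The original recipe has 122 g of pumpkin purée, so the scaling factor is 167.75 ÷ 122 = 11/8 = 1.375.
butter: 2 stick × 11/8 × 8 tbsp/stick = 22 tbsp
cream cheese: (2 lb + 13 oz = 2.8125 lb) × 11/8 × 16 oz/lb × 28.35 g/oz ≈ 1754 g
chopped pecans: 3.5 cup × 11/8 ≈ 5 cup

butter: 22 tbsp; cream cheese: 1754 g; chopped pecans: 5 cup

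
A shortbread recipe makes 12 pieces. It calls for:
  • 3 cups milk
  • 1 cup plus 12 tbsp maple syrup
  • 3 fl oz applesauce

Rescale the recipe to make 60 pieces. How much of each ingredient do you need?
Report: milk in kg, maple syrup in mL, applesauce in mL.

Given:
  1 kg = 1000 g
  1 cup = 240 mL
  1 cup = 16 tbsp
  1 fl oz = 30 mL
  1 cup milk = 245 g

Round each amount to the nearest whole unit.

Scaling factor: 60/12 = 5.
milk: 3 cup × 5 × 245 g/cup ÷ 1000 g/kg ≈ 4 kg
maple syrup: (1 cup + 12 tbsp = 1.75 cup) × 5 × 240 mL/cup = 2100 mL
applesauce: 3 fl oz × 5 × 30 mL/fl oz = 450 mL

milk: 4 kg; maple syrup: 2100 mL; applesauce: 450 mL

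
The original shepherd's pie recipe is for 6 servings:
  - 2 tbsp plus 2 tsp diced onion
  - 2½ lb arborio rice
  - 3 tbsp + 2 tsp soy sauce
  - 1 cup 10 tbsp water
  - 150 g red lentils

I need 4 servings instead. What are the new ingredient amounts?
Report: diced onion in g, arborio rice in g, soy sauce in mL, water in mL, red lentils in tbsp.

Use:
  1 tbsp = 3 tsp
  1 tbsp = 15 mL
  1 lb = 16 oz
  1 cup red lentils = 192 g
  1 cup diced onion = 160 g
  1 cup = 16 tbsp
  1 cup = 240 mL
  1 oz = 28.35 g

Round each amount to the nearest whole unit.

Scaling factor: 4/6 = 2/3.
diced onion: (2 tbsp + 2 tsp = 8/3 tbsp) × 2/3 ÷ 16 tbsp/cup × 160 g/cup ≈ 18 g
arborio rice: 2.5 lb × 2/3 × 16 oz/lb × 28.35 g/oz = 756 g
soy sauce: (3 tbsp + 2 tsp = 11/3 tbsp) × 2/3 × 15 mL/tbsp ≈ 37 mL
water: (1 cup + 10 tbsp = 1.625 cup) × 2/3 × 240 mL/cup = 260 mL
red lentils: 150 g × 2/3 ÷ 192 g/cup × 16 tbsp/cup ≈ 8 tbsp

diced onion: 18 g; arborio rice: 756 g; soy sauce: 37 mL; water: 260 mL; red lentils: 8 tbsp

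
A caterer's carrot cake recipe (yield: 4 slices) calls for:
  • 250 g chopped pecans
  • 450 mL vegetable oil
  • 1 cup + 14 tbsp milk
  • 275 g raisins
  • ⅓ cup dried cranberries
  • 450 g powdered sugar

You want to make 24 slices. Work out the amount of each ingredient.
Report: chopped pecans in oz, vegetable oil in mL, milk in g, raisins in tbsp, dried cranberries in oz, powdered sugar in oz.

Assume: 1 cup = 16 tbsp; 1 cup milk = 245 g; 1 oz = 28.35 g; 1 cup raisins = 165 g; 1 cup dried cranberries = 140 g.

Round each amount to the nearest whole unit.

Scaling factor: 24/4 = 6.
chopped pecans: 250 g × 6 ÷ 28.35 g/oz ≈ 53 oz
vegetable oil: 450 mL × 6 = 2700 mL
milk: (1 cup + 14 tbsp = 1.875 cup) × 6 × 245 g/cup ≈ 2756 g
raisins: 275 g × 6 ÷ 165 g/cup × 16 tbsp/cup = 160 tbsp
dried cranberries: 1/3 cup × 6 × 140 g/cup ÷ 28.35 g/oz ≈ 10 oz
powdered sugar: 450 g × 6 ÷ 28.35 g/oz ≈ 95 oz

chopped pecans: 53 oz; vegetable oil: 2700 mL; milk: 2756 g; raisins: 160 tbsp; dried cranberries: 10 oz; powdered sugar: 95 oz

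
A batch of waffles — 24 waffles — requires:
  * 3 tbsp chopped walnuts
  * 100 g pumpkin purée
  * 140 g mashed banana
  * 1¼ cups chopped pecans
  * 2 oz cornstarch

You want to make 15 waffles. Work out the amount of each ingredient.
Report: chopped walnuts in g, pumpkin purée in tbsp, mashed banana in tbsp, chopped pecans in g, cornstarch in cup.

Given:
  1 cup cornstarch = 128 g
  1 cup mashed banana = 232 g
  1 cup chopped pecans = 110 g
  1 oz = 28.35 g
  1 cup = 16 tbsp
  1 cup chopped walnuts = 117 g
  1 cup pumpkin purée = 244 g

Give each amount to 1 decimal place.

Scaling factor: 15/24 = 5/8 = 0.625.
chopped walnuts: 3 tbsp × 5/8 ÷ 16 tbsp/cup × 117 g/cup ≈ 13.7 g
pumpkin purée: 100 g × 5/8 ÷ 244 g/cup × 16 tbsp/cup ≈ 4.1 tbsp
mashed banana: 140 g × 5/8 ÷ 232 g/cup × 16 tbsp/cup ≈ 6.0 tbsp
chopped pecans: 1.25 cup × 5/8 × 110 g/cup ≈ 85.9 g
cornstarch: 2 oz × 5/8 × 28.35 g/oz ÷ 128 g/cup ≈ 0.3 cup

chopped walnuts: 13.7 g; pumpkin purée: 4.1 tbsp; mashed banana: 6.0 tbsp; chopped pecans: 85.9 g; cornstarch: 0.3 cup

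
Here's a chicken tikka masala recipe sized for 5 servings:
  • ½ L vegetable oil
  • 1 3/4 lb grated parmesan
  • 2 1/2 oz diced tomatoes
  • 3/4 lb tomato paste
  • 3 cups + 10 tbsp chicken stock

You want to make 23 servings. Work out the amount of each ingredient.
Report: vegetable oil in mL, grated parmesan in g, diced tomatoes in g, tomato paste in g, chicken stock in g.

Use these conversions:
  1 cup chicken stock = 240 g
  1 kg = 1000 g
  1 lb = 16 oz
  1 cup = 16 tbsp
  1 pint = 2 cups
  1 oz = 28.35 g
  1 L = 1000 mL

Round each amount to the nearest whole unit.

Scaling factor: 23/5 = 4.6.
vegetable oil: 0.5 L × 23/5 × 1000 mL/L = 2300 mL
grated parmesan: 1.75 lb × 23/5 × 16 oz/lb × 28.35 g/oz ≈ 3651 g
diced tomatoes: 2.5 oz × 23/5 × 28.35 g/oz ≈ 326 g
tomato paste: 0.75 lb × 23/5 × 16 oz/lb × 28.35 g/oz ≈ 1565 g
chicken stock: (3 cup + 10 tbsp = 3.625 cup) × 23/5 × 240 g/cup = 4002 g

vegetable oil: 2300 mL; grated parmesan: 3651 g; diced tomatoes: 326 g; tomato paste: 1565 g; chicken stock: 4002 g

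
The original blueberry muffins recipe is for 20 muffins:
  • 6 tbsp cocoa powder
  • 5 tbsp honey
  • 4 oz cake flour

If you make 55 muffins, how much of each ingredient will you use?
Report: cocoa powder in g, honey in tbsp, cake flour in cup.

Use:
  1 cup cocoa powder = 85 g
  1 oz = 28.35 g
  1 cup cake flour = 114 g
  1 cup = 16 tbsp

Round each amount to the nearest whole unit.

Scaling factor: 55/20 = 11/4 = 2.75.
cocoa powder: 6 tbsp × 11/4 ÷ 16 tbsp/cup × 85 g/cup ≈ 88 g
honey: 5 tbsp × 11/4 ≈ 14 tbsp
cake flour: 4 oz × 11/4 × 28.35 g/oz ÷ 114 g/cup ≈ 3 cup

cocoa powder: 88 g; honey: 14 tbsp; cake flour: 3 cup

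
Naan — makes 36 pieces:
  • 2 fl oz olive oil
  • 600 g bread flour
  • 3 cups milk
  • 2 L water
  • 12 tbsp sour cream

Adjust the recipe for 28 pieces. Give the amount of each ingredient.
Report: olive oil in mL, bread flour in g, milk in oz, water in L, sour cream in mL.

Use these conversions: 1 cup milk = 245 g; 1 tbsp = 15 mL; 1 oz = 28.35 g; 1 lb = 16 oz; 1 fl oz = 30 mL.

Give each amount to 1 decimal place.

Scaling factor: 28/36 = 7/9.
olive oil: 2 fl oz × 7/9 × 30 mL/fl oz ≈ 46.7 mL
bread flour: 600 g × 7/9 ≈ 466.7 g
milk: 3 cup × 7/9 × 245 g/cup ÷ 28.35 g/oz ≈ 20.2 oz
water: 2 L × 7/9 ≈ 1.6 L
sour cream: 12 tbsp × 7/9 × 15 mL/tbsp = 140.0 mL

olive oil: 46.7 mL; bread flour: 466.7 g; milk: 20.2 oz; water: 1.6 L; sour cream: 140.0 mL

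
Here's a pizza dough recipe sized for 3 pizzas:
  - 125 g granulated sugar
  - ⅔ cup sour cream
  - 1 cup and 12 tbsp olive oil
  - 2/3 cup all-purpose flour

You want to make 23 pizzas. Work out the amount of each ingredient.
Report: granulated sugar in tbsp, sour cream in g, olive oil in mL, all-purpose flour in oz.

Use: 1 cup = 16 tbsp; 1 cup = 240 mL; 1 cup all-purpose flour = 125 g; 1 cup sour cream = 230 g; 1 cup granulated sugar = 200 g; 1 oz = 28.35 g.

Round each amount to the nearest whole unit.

granulated sugar: 77 tbsp; sour cream: 1176 g; olive oil: 3220 mL; all-purpose flour: 23 oz

Scaling factor: 23/3.
granulated sugar: 125 g × 23/3 ÷ 200 g/cup × 16 tbsp/cup ≈ 77 tbsp
sour cream: 2/3 cup × 23/3 × 230 g/cup ≈ 1176 g
olive oil: (1 cup + 12 tbsp = 1.75 cup) × 23/3 × 240 mL/cup = 3220 mL
all-purpose flour: 2/3 cup × 23/3 × 125 g/cup ÷ 28.35 g/oz ≈ 23 oz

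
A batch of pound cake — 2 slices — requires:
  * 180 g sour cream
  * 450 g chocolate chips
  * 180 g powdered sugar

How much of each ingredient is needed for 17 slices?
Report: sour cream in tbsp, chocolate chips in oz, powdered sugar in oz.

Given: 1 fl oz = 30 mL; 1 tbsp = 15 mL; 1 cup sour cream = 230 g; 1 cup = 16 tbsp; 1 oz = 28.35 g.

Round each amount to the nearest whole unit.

Scaling factor: 17/2 = 8.5.
sour cream: 180 g × 17/2 ÷ 230 g/cup × 16 tbsp/cup ≈ 106 tbsp
chocolate chips: 450 g × 17/2 ÷ 28.35 g/oz ≈ 135 oz
powdered sugar: 180 g × 17/2 ÷ 28.35 g/oz ≈ 54 oz

sour cream: 106 tbsp; chocolate chips: 135 oz; powdered sugar: 54 oz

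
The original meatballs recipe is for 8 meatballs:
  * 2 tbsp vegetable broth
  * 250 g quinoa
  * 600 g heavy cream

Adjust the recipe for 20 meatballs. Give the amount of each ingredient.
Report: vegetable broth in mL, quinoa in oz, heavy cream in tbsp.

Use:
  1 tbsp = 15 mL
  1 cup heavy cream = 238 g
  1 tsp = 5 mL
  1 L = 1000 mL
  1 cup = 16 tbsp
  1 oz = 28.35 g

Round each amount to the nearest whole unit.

vegetable broth: 75 mL; quinoa: 22 oz; heavy cream: 101 tbsp

Scaling factor: 20/8 = 5/2 = 2.5.
vegetable broth: 2 tbsp × 5/2 × 15 mL/tbsp = 75 mL
quinoa: 250 g × 5/2 ÷ 28.35 g/oz ≈ 22 oz
heavy cream: 600 g × 5/2 ÷ 238 g/cup × 16 tbsp/cup ≈ 101 tbsp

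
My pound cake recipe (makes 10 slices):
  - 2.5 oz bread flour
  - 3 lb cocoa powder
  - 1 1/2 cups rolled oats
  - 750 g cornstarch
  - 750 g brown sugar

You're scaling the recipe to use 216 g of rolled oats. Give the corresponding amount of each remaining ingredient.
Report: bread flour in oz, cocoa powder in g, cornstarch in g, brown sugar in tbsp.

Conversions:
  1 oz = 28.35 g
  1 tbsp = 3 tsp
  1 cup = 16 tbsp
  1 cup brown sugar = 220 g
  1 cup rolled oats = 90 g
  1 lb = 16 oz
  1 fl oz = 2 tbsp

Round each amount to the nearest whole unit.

The original recipe has 135 g of rolled oats, so the scaling factor is 216 ÷ 135 = 8/5 = 1.6.
bread flour: 2.5 oz × 8/5 = 4 oz
cocoa powder: 3 lb × 8/5 × 16 oz/lb × 28.35 g/oz ≈ 2177 g
cornstarch: 750 g × 8/5 = 1200 g
brown sugar: 750 g × 8/5 ÷ 220 g/cup × 16 tbsp/cup ≈ 87 tbsp

bread flour: 4 oz; cocoa powder: 2177 g; cornstarch: 1200 g; brown sugar: 87 tbsp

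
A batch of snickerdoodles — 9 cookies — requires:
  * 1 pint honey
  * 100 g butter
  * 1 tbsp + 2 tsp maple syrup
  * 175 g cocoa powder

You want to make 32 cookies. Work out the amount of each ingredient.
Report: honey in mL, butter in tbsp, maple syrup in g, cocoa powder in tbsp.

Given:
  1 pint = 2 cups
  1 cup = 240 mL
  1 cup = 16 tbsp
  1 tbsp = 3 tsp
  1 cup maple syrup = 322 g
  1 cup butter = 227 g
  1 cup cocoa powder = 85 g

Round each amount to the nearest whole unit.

honey: 1707 mL; butter: 25 tbsp; maple syrup: 119 g; cocoa powder: 117 tbsp

Scaling factor: 32/9.
honey: 1 pint × 32/9 × 2 cup/pint × 240 mL/cup ≈ 1707 mL
butter: 100 g × 32/9 ÷ 227 g/cup × 16 tbsp/cup ≈ 25 tbsp
maple syrup: (1 tbsp + 2 tsp = 5/3 tbsp) × 32/9 ÷ 16 tbsp/cup × 322 g/cup ≈ 119 g
cocoa powder: 175 g × 32/9 ÷ 85 g/cup × 16 tbsp/cup ≈ 117 tbsp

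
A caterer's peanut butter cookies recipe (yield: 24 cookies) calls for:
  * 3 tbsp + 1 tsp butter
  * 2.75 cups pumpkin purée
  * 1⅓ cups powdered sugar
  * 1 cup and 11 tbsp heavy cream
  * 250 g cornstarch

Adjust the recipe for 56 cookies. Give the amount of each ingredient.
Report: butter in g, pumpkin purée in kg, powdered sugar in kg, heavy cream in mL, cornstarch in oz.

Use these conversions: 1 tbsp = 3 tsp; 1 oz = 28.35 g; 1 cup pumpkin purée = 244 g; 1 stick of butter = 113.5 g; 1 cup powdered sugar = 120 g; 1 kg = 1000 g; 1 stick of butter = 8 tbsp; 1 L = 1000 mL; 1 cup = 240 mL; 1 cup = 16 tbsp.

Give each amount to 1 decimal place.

butter: 110.3 g; pumpkin purée: 1.6 kg; powdered sugar: 0.4 kg; heavy cream: 945.0 mL; cornstarch: 20.6 oz

Scaling factor: 56/24 = 7/3.
butter: (3 tbsp + 1 tsp = 10/3 tbsp) × 7/3 ÷ 8 tbsp/stick × 113.5 g/stick ≈ 110.3 g
pumpkin purée: 2.75 cup × 7/3 × 244 g/cup ÷ 1000 g/kg ≈ 1.6 kg
powdered sugar: 4/3 cup × 7/3 × 120 g/cup ÷ 1000 g/kg ≈ 0.4 kg
heavy cream: (1 cup + 11 tbsp = 1.6875 cup) × 7/3 × 240 mL/cup = 945.0 mL
cornstarch: 250 g × 7/3 ÷ 28.35 g/oz ≈ 20.6 oz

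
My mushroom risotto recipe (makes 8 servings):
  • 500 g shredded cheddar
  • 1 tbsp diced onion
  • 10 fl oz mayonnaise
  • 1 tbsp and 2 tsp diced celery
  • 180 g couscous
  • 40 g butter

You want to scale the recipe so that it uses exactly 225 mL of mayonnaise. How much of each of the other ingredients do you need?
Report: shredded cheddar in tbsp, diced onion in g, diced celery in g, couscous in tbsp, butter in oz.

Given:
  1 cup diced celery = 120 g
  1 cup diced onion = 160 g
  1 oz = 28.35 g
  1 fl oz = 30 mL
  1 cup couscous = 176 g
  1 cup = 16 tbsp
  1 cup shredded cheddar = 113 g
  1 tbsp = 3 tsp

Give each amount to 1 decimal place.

shredded cheddar: 53.1 tbsp; diced onion: 7.5 g; diced celery: 9.4 g; couscous: 12.3 tbsp; butter: 1.1 oz

The original recipe has 300 mL of mayonnaise, so the scaling factor is 225 ÷ 300 = 3/4 = 0.75.
shredded cheddar: 500 g × 3/4 ÷ 113 g/cup × 16 tbsp/cup ≈ 53.1 tbsp
diced onion: 1 tbsp × 3/4 ÷ 16 tbsp/cup × 160 g/cup = 7.5 g
diced celery: (1 tbsp + 2 tsp = 5/3 tbsp) × 3/4 ÷ 16 tbsp/cup × 120 g/cup ≈ 9.4 g
couscous: 180 g × 3/4 ÷ 176 g/cup × 16 tbsp/cup ≈ 12.3 tbsp
butter: 40 g × 3/4 ÷ 28.35 g/oz ≈ 1.1 oz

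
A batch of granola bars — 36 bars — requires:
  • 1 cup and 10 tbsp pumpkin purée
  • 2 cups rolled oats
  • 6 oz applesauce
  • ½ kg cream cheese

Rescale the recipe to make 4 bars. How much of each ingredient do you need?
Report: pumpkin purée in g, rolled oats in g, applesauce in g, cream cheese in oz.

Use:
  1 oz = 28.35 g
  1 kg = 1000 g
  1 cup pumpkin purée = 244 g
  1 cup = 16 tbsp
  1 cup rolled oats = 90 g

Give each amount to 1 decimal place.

Scaling factor: 4/36 = 1/9.
pumpkin purée: (1 cup + 10 tbsp = 1.625 cup) × 1/9 × 244 g/cup ≈ 44.1 g
rolled oats: 2 cup × 1/9 × 90 g/cup = 20.0 g
applesauce: 6 oz × 1/9 × 28.35 g/oz = 18.9 g
cream cheese: 0.5 kg × 1/9 × 1000 g/kg ÷ 28.35 g/oz ≈ 2.0 oz

pumpkin purée: 44.1 g; rolled oats: 20.0 g; applesauce: 18.9 g; cream cheese: 2.0 oz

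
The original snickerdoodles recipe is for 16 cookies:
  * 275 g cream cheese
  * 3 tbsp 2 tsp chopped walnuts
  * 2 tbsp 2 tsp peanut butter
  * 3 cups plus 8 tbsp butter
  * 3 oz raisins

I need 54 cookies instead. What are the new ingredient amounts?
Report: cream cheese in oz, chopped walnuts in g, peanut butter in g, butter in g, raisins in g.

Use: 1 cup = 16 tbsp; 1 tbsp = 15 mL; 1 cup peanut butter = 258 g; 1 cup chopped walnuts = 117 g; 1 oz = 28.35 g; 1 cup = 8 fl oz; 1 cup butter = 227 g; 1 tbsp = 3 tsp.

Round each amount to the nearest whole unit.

Scaling factor: 54/16 = 27/8 = 3.375.
cream cheese: 275 g × 27/8 ÷ 28.35 g/oz ≈ 33 oz
chopped walnuts: (3 tbsp + 2 tsp = 11/3 tbsp) × 27/8 ÷ 16 tbsp/cup × 117 g/cup ≈ 90 g
peanut butter: (2 tbsp + 2 tsp = 8/3 tbsp) × 27/8 ÷ 16 tbsp/cup × 258 g/cup ≈ 145 g
butter: (3 cup + 8 tbsp = 3.5 cup) × 27/8 × 227 g/cup ≈ 2681 g
raisins: 3 oz × 27/8 × 28.35 g/oz ≈ 287 g

cream cheese: 33 oz; chopped walnuts: 90 g; peanut butter: 145 g; butter: 2681 g; raisins: 287 g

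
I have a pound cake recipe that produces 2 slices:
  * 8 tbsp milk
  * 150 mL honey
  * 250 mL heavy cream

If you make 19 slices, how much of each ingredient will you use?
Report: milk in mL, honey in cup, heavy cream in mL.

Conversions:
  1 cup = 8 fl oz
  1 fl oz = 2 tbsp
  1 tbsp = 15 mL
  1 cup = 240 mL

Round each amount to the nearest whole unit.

milk: 1140 mL; honey: 6 cup; heavy cream: 2375 mL

Scaling factor: 19/2 = 9.5.
milk: 8 tbsp × 19/2 × 15 mL/tbsp = 1140 mL
honey: 150 mL × 19/2 ÷ 240 mL/cup ≈ 6 cup
heavy cream: 250 mL × 19/2 = 2375 mL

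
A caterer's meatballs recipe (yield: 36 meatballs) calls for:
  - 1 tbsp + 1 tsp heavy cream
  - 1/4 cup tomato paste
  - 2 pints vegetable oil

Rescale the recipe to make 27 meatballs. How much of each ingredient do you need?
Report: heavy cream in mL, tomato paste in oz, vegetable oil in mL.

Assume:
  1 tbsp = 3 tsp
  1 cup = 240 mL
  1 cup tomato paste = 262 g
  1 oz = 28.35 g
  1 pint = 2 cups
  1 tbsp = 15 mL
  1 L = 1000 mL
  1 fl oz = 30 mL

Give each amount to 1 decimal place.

Scaling factor: 27/36 = 3/4 = 0.75.
heavy cream: (1 tbsp + 1 tsp = 4/3 tbsp) × 3/4 × 15 mL/tbsp = 15.0 mL
tomato paste: 0.25 cup × 3/4 × 262 g/cup ÷ 28.35 g/oz ≈ 1.7 oz
vegetable oil: 2 pint × 3/4 × 2 cup/pint × 240 mL/cup = 720.0 mL

heavy cream: 15.0 mL; tomato paste: 1.7 oz; vegetable oil: 720.0 mL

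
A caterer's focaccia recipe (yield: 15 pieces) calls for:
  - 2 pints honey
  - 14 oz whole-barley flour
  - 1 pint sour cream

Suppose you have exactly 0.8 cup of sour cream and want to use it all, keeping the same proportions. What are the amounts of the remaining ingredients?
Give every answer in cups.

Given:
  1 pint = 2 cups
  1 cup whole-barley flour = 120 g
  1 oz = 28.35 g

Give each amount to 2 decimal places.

honey: 1.60 cup; whole-barley flour: 1.32 cup

The original recipe has 2 cup of sour cream, so the scaling factor is 0.8 ÷ 2 = 2/5 = 0.4.
honey: 2 pint × 2/5 × 2 cup/pint = 1.60 cup
whole-barley flour: 14 oz × 2/5 × 28.35 g/oz ÷ 120 g/cup ≈ 1.32 cup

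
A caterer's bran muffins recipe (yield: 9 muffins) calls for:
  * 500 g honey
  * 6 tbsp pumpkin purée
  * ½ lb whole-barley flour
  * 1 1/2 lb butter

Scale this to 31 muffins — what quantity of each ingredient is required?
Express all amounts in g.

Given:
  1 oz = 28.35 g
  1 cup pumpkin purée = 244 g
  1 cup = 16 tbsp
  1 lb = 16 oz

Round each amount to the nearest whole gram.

Scaling factor: 31/9.
honey: 500 g × 31/9 ≈ 1722 g
pumpkin purée: 6 tbsp × 31/9 ÷ 16 tbsp/cup × 244 g/cup ≈ 315 g
whole-barley flour: 0.5 lb × 31/9 × 16 oz/lb × 28.35 g/oz ≈ 781 g
butter: 1.5 lb × 31/9 × 16 oz/lb × 28.35 g/oz ≈ 2344 g

honey: 1722 g; pumpkin purée: 315 g; whole-barley flour: 781 g; butter: 2344 g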